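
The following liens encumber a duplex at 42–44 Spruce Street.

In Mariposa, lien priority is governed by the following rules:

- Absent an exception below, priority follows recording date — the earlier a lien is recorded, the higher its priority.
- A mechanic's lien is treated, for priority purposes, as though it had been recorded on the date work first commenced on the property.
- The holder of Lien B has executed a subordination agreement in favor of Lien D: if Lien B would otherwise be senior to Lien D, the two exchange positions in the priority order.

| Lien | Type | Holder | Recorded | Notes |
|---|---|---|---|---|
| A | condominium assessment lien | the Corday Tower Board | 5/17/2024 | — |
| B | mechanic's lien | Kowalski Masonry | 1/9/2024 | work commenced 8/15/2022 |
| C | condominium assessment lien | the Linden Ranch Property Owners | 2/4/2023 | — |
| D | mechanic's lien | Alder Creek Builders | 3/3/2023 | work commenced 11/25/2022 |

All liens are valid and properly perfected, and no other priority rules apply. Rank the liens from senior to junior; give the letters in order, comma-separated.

D, B, C, A

First, effective dates: B's effective date is 8/15/2022, when work began; D relates back to 11/25/2022 (work commenced).
By effective date, earliest first: B (8/15/2022), D (11/25/2022), C (2/4/2023), A (5/17/2024).
B would otherwise be senior to D, so under the subordination agreement B and D exchange positions.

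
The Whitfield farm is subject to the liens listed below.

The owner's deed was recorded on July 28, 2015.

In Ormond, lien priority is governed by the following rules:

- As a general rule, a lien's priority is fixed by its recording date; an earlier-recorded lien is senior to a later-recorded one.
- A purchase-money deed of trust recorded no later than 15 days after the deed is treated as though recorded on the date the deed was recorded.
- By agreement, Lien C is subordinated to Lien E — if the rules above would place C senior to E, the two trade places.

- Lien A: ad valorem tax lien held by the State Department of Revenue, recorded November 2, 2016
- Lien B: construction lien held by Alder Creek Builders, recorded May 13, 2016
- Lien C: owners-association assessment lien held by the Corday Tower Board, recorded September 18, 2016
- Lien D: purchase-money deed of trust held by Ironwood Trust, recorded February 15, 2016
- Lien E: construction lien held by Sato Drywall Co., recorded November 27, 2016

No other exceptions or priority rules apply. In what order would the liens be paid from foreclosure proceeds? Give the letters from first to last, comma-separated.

Effective dates: D missed the 15-day window (202 days after the deed), so its recording date stands.
Ordering by effective date: D (February 15, 2016), B (May 13, 2016), C (September 18, 2016), A (November 2, 2016), E (November 27, 2016).
C would otherwise be senior to E, so under the subordination agreement C and E exchange positions.

D, B, E, A, C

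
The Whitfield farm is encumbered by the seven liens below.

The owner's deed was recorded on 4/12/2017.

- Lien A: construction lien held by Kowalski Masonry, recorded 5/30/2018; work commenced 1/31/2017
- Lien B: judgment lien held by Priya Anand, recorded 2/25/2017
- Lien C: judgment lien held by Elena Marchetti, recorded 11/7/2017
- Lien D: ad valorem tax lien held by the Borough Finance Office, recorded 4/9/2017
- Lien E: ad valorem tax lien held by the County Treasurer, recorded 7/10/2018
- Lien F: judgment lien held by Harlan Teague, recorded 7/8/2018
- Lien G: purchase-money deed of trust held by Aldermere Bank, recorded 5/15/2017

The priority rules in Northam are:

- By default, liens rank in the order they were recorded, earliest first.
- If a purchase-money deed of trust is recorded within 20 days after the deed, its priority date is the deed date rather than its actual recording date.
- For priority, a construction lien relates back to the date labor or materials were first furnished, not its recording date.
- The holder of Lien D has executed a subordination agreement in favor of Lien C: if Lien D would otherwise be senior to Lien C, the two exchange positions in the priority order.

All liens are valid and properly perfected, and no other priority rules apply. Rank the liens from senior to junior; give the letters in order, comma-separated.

Effective dates after the stated exceptions: A relates back to 1/31/2017 (work commenced); G missed the 20-day window (33 days after the deed), so its recording date stands.
By effective date, earliest first: A (1/31/2017), B (2/25/2017), D (4/9/2017), G (5/15/2017), C (11/7/2017), F (7/8/2018), E (7/10/2018).
The subordination applies — D was senior to C — so D and C swap.

A, B, C, G, D, F, E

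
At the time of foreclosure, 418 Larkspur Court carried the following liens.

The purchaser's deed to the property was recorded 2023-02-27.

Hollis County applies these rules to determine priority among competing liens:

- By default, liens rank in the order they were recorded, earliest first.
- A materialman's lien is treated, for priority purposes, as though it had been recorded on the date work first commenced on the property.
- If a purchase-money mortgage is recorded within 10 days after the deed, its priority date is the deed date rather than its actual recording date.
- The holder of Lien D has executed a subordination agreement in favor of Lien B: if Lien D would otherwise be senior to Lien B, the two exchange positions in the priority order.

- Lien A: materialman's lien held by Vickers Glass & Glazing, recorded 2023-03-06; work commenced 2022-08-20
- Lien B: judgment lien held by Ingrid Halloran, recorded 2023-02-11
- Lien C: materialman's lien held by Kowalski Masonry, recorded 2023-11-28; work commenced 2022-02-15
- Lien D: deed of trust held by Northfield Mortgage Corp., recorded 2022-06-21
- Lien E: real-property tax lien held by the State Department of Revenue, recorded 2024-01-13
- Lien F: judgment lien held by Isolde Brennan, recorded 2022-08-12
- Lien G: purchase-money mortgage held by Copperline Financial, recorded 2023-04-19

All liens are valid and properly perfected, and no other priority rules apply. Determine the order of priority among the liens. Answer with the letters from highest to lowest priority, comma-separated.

C, B, F, A, D, G, E

First, effective dates: A relates back to 2022-08-20 (work commenced); C's effective date is 2022-02-15, when work began; G missed the 10-day window (51 days after the deed), so its recording date stands.
By effective date, earliest first: C (2022-02-15), D (2022-06-21), F (2022-08-12), A (2022-08-20), B (2023-02-11), G (2023-04-19), E (2024-01-13).
D is senior to B before the subordination, so the two trade places.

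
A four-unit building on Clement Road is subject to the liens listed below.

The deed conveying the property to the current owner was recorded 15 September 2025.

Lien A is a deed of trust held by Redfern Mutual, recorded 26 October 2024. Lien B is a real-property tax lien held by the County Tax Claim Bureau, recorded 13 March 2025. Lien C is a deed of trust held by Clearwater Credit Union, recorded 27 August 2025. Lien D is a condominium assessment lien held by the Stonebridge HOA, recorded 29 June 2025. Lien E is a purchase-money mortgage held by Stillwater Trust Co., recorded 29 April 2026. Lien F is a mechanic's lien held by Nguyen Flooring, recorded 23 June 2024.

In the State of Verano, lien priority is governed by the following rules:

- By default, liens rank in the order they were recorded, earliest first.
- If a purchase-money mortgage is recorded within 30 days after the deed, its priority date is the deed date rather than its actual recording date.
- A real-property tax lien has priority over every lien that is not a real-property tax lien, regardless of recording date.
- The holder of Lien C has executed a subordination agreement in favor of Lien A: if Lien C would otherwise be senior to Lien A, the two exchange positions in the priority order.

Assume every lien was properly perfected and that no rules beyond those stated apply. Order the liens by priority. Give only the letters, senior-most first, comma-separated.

Adjusting effective dates: E was recorded 226 days after the deed, outside the 30-day window, so it keeps its recording date.
B is a real-property tax lien and takes priority over every other lien.
Among the remaining liens, by effective date: F (23 June 2024), A (26 October 2024), D (29 June 2025), C (27 August 2025), E (29 April 2026).
C already ranks below A; the subordination has no effect.

B, F, A, D, C, E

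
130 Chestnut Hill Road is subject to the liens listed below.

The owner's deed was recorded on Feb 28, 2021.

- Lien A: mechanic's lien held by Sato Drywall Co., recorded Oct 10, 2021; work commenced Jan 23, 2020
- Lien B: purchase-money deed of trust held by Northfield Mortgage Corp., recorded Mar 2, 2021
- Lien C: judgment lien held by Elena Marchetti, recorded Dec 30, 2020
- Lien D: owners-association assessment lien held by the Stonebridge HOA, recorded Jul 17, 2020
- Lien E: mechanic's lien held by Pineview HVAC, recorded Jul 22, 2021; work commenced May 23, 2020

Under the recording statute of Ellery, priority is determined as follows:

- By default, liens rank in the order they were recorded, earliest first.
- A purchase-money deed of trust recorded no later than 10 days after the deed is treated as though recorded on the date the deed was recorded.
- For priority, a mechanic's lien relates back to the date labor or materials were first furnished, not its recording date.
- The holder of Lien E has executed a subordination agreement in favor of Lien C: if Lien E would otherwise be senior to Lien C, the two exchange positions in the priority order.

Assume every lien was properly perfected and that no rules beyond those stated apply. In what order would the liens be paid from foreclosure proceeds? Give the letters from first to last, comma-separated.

A, C, D, E, B

Effective dates: A's effective date is Jan 23, 2020, when work began; B relates back to the deed date Feb 28, 2021; E relates back to May 23, 2020 (work commenced).
Ordering by effective date: A (Jan 23, 2020), E (May 23, 2020), D (Jul 17, 2020), C (Dec 30, 2020), B (Feb 28, 2021).
E is senior to C before the subordination, so the two trade places.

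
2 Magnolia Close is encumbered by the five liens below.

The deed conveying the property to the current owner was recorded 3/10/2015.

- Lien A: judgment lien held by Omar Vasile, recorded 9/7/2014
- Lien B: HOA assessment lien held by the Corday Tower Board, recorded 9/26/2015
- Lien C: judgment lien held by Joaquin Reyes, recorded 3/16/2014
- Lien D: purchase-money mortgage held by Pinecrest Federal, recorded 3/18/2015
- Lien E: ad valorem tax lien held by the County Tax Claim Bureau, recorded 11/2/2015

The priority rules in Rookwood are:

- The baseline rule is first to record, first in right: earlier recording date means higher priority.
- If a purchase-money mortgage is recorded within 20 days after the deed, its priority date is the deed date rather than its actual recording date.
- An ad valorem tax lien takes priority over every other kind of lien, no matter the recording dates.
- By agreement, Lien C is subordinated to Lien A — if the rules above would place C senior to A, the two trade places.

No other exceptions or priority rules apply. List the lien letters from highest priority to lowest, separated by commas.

Adjusting effective dates: D was recorded within the 20-day window, so its effective date is the deed date 3/10/2015.
As an ad valorem tax lien, E is senior to every other lien.
Among the remaining liens, by effective date: C (3/16/2014), A (9/7/2014), D (3/10/2015), B (9/26/2015).
The subordination applies — C was senior to A — so C and A swap.

E, A, C, D, B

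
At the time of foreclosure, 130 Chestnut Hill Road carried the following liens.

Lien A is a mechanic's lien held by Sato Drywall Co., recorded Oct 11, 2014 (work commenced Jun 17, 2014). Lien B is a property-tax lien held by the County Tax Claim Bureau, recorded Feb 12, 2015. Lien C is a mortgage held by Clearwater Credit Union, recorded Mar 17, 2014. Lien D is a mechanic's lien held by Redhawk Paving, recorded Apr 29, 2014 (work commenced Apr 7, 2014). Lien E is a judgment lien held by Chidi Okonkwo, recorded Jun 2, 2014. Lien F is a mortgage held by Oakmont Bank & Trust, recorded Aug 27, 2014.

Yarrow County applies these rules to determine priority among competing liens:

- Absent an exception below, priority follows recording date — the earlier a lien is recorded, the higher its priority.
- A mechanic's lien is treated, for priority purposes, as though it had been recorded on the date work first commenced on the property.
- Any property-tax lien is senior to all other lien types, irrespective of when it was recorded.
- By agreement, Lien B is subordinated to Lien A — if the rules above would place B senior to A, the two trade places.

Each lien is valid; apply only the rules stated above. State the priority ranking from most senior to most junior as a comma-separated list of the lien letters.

Adjusting effective dates: A is treated as recorded Jun 17, 2014, the work-commencement date; D is treated as recorded Apr 7, 2014, the work-commencement date.
As a property-tax lien, B is senior to every other lien.
Remaining liens by effective date: C (Mar 17, 2014), D (Apr 7, 2014), E (Jun 2, 2014), A (Jun 17, 2014), F (Aug 27, 2014).
Because B would otherwise rank above A, the subordination swaps them.

A, C, D, E, B, F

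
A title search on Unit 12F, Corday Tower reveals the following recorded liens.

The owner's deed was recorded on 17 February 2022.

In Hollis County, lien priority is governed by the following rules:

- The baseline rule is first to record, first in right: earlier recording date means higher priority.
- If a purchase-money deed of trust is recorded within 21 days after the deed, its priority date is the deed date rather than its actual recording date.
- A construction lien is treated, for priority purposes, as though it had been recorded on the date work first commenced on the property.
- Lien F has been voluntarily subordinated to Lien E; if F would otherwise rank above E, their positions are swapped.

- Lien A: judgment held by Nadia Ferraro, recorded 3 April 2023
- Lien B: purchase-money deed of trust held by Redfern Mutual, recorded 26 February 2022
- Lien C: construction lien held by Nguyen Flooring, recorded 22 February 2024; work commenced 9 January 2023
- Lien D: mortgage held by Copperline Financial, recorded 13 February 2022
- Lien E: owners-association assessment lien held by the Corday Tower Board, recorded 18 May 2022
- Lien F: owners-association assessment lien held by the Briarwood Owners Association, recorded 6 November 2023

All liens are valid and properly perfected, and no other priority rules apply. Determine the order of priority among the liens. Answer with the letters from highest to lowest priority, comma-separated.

D, B, E, C, A, F

First, effective dates: B relates back to the deed date 17 February 2022; C's effective date is 9 January 2023, when work began.
Ordering by effective date: D (13 February 2022), B (17 February 2022), E (18 May 2022), C (9 January 2023), A (3 April 2023), F (6 November 2023).
Since F is not senior to E, the subordination leaves the order unchanged.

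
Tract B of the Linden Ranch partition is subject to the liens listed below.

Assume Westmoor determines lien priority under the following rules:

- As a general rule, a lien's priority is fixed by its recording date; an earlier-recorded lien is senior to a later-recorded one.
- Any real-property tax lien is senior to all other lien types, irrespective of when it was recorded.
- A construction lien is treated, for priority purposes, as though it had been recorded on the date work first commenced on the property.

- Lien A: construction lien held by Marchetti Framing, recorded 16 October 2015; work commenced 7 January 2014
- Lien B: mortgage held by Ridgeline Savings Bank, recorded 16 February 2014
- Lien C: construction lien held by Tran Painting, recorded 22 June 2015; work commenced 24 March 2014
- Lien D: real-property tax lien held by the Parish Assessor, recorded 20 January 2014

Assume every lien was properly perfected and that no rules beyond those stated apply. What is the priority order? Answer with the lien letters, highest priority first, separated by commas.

D, A, B, C

Effective dates: A is treated as recorded 7 January 2014, the work-commencement date; C relates back to 24 March 2014 (work commenced).
D is a real-property tax lien and takes priority over every other lien.
Remaining liens by effective date: A (7 January 2014), B (16 February 2014), C (24 March 2014).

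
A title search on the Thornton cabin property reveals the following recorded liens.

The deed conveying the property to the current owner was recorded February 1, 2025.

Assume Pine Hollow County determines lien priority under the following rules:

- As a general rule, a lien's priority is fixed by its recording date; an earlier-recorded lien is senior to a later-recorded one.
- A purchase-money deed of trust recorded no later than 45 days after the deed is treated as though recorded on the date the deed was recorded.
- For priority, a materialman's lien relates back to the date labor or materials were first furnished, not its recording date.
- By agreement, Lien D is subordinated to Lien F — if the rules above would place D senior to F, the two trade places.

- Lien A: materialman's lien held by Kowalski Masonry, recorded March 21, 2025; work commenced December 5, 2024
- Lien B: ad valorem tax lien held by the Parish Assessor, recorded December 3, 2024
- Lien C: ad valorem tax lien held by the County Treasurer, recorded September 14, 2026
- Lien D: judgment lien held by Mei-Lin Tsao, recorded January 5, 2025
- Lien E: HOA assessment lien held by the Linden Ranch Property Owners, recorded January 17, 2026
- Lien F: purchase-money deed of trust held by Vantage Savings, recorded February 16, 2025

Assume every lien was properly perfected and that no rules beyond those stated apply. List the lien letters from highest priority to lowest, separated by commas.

B, A, F, D, E, C

Effective dates: A's effective date is December 5, 2024, when work began; F's effective date is the deed date, February 1, 2025.
By effective date, earliest first: B (December 3, 2024), A (December 5, 2024), D (January 5, 2025), F (February 1, 2025), E (January 17, 2026), C (September 14, 2026).
D would otherwise be senior to F, so under the subordination agreement D and F exchange positions.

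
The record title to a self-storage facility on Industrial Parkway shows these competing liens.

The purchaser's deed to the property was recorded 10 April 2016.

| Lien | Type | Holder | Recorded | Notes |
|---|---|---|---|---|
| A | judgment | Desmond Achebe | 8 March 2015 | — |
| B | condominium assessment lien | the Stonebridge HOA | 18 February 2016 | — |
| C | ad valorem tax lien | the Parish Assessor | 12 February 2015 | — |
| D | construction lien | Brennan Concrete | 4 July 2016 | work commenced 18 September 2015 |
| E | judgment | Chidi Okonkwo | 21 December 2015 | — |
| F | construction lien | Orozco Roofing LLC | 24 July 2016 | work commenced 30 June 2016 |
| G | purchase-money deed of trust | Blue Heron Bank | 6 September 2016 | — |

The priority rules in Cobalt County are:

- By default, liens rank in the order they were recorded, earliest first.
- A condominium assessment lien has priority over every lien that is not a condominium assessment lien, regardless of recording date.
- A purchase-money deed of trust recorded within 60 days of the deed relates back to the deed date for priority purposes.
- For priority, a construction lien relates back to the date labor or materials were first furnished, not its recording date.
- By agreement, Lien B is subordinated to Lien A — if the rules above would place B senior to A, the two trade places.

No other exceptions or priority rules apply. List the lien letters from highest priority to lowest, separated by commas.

A, C, B, D, E, F, G

First, effective dates: D relates back to 18 September 2015 (work commenced); F's effective date is 30 June 2016, when work began; G missed the 60-day window (149 days after the deed), so its recording date stands.
B, as a condominium assessment lien, has superpriority and ranks first.
Among the remaining liens, by effective date: C (12 February 2015), A (8 March 2015), D (18 September 2015), E (21 December 2015), F (30 June 2016), G (6 September 2016).
B is senior to A before the subordination, so the two trade places.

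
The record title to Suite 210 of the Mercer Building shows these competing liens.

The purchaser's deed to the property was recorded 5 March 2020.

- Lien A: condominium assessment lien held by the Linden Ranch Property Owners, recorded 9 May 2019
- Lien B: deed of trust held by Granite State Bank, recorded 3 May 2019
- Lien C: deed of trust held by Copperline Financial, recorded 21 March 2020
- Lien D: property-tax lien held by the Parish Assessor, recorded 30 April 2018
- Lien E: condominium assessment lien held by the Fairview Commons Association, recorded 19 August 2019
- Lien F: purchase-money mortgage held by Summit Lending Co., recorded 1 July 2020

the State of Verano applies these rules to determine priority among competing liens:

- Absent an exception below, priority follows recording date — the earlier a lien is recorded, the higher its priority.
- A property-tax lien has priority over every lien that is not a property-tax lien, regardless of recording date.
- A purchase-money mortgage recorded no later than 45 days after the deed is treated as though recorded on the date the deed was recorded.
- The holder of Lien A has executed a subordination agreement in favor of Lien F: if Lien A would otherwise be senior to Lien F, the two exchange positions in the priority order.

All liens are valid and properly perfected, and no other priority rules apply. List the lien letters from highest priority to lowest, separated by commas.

Adjusting effective dates: F missed the 45-day window (118 days after the deed), so its recording date stands.
D, as a property-tax lien, has superpriority and ranks first.
Among the remaining liens, by effective date: B (3 May 2019), A (9 May 2019), E (19 August 2019), C (21 March 2020), F (1 July 2020).
A is senior to F before the subordination, so the two trade places.

D, B, F, E, C, A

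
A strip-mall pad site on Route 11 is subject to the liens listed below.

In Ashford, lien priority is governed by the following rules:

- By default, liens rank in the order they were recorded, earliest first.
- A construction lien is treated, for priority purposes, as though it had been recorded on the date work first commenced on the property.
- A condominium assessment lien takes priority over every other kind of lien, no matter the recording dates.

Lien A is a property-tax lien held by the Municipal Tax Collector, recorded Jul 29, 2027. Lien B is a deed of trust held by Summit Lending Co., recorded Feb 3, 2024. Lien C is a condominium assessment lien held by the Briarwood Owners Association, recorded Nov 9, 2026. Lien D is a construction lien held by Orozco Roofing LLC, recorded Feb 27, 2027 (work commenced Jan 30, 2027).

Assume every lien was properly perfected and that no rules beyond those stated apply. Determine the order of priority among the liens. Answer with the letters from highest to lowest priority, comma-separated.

C, B, D, A

First, effective dates: D is treated as recorded Jan 30, 2027, the work-commencement date.
C is a condominium assessment lien, so it outranks all other liens regardless of date.
Among the remaining liens, by effective date: B (Feb 3, 2024), D (Jan 30, 2027), A (Jul 29, 2027).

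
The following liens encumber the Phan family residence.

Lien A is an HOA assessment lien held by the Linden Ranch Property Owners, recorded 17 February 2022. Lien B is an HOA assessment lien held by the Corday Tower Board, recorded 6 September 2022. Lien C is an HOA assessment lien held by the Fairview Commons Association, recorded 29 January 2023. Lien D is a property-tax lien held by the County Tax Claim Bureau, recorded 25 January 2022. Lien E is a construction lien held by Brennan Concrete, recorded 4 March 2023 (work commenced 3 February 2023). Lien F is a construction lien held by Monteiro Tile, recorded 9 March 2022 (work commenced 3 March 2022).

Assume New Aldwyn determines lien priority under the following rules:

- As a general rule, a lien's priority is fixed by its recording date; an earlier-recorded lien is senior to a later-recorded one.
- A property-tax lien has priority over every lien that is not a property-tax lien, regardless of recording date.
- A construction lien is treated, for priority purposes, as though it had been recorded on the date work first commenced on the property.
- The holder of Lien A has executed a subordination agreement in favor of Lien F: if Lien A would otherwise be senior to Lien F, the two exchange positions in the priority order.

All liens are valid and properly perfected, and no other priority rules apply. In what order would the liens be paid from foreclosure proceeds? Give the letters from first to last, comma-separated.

Adjusting effective dates: E is treated as recorded 3 February 2023, the work-commencement date; F is treated as recorded 3 March 2022, the work-commencement date.
D is a property-tax lien and takes priority over every other lien.
Among the remaining liens, by effective date: A (17 February 2022), F (3 March 2022), B (6 September 2022), C (29 January 2023), E (3 February 2023).
A would otherwise be senior to F, so under the subordination agreement A and F exchange positions.

D, F, A, B, C, E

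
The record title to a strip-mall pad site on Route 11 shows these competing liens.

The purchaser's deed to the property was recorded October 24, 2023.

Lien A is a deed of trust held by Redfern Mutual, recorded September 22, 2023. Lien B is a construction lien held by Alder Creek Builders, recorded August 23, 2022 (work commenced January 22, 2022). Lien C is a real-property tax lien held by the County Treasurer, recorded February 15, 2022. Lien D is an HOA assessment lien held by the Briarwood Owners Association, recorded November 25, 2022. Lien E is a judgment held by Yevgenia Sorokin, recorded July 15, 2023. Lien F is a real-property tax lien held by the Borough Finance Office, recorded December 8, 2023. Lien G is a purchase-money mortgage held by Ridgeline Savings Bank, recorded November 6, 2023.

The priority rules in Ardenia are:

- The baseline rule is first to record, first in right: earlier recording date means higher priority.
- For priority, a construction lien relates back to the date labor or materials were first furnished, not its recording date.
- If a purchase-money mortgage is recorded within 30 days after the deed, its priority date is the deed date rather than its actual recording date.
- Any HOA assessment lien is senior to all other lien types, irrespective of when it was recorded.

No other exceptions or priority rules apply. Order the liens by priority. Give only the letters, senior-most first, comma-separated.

Effective dates: B relates back to January 22, 2022 (work commenced); G's effective date is the deed date, October 24, 2023.
D is an HOA assessment lien and takes priority over every other lien.
Remaining liens by effective date: B (January 22, 2022), C (February 15, 2022), E (July 15, 2023), A (September 22, 2023), G (October 24, 2023), F (December 8, 2023).

D, B, C, E, A, G, F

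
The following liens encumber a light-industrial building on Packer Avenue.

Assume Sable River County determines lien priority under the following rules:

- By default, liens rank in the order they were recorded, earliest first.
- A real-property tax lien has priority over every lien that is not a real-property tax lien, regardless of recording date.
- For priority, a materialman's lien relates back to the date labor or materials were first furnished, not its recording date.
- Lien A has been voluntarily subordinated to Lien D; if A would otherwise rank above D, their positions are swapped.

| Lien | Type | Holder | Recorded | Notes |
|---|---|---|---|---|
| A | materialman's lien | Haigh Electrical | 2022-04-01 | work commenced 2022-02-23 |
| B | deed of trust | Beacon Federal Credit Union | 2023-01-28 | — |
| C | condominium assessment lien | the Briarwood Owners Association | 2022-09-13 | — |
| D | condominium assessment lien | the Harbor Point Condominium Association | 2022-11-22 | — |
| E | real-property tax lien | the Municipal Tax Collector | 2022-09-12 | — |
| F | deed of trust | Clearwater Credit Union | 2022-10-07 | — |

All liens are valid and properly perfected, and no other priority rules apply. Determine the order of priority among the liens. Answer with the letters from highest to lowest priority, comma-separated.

E, D, C, F, A, B

First, effective dates: A relates back to 2022-02-23 (work commenced).
As a real-property tax lien, E is senior to every other lien.
The other liens, earliest effective date first: A (2022-02-23), C (2022-09-13), F (2022-10-07), D (2022-11-22), B (2023-01-28).
Because A would otherwise rank above D, the subordination swaps them.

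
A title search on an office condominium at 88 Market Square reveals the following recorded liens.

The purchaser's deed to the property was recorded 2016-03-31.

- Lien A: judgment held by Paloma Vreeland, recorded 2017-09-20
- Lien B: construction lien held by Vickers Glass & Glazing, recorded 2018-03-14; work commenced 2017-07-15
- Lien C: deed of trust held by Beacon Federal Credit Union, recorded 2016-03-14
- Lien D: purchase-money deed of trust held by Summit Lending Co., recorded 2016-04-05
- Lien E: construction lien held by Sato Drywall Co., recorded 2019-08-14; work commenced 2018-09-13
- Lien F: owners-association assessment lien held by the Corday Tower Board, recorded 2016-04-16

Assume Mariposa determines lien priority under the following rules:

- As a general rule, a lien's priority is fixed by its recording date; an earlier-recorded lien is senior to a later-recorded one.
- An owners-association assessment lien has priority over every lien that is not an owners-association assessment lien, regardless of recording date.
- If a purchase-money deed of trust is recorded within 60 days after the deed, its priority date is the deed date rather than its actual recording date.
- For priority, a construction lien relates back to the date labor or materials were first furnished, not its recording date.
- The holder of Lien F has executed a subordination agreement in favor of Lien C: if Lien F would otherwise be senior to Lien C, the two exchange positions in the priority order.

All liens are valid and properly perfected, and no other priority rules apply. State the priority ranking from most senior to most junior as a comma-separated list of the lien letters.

C, F, D, B, A, E

Effective dates after the stated exceptions: B's effective date is 2017-07-15, when work began; D was recorded within the 60-day window, so its effective date is the deed date 2016-03-31; E relates back to 2018-09-13 (work commenced).
F, as an owners-association assessment lien, has superpriority and ranks first.
The other liens, earliest effective date first: C (2016-03-14), D (2016-03-31), B (2017-07-15), A (2017-09-20), E (2018-09-13).
F would otherwise be senior to C, so under the subordination agreement F and C exchange positions.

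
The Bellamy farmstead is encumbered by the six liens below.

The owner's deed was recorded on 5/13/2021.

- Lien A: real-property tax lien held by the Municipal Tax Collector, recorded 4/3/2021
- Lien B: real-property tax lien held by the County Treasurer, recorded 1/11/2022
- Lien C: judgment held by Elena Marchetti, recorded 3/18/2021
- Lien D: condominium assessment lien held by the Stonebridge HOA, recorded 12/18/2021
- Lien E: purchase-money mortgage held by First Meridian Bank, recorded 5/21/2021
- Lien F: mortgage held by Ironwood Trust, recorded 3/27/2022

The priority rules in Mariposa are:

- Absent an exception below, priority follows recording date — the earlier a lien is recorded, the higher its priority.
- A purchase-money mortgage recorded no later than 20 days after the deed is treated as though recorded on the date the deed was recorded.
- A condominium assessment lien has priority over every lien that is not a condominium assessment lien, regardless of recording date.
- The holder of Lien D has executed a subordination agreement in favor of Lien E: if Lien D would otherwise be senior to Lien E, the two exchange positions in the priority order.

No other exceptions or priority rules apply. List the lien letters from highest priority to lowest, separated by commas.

E, C, A, D, B, F

First, effective dates: E relates back to the deed date 5/13/2021.
As a condominium assessment lien, D is senior to every other lien.
Ordering the rest by effective date: C (3/18/2021), A (4/3/2021), E (5/13/2021), B (1/11/2022), F (3/27/2022).
D would otherwise be senior to E, so under the subordination agreement D and E exchange positions.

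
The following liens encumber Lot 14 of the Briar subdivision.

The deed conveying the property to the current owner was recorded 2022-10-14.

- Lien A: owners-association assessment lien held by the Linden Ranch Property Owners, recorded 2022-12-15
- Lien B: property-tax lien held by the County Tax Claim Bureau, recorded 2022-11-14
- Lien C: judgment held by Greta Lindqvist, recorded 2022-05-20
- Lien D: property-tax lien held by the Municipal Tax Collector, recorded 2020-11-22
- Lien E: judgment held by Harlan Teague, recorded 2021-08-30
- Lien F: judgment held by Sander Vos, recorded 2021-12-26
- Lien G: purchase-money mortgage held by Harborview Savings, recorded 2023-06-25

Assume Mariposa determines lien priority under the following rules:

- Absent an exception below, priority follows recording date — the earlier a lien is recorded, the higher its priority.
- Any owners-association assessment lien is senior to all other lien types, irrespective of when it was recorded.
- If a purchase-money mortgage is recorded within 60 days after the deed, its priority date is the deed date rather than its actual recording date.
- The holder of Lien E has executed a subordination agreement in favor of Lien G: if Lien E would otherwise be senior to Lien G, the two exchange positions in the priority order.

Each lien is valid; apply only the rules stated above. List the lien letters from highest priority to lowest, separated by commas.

A, D, G, F, C, B, E

Effective dates after the stated exceptions: G was recorded 254 days after the deed — beyond 60 days — so no relation-back applies.
A is an owners-association assessment lien and takes priority over every other lien.
Remaining liens by effective date: D (2020-11-22), E (2021-08-30), F (2021-12-26), C (2022-05-20), B (2022-11-14), G (2023-06-25).
E is senior to G before the subordination, so the two trade places.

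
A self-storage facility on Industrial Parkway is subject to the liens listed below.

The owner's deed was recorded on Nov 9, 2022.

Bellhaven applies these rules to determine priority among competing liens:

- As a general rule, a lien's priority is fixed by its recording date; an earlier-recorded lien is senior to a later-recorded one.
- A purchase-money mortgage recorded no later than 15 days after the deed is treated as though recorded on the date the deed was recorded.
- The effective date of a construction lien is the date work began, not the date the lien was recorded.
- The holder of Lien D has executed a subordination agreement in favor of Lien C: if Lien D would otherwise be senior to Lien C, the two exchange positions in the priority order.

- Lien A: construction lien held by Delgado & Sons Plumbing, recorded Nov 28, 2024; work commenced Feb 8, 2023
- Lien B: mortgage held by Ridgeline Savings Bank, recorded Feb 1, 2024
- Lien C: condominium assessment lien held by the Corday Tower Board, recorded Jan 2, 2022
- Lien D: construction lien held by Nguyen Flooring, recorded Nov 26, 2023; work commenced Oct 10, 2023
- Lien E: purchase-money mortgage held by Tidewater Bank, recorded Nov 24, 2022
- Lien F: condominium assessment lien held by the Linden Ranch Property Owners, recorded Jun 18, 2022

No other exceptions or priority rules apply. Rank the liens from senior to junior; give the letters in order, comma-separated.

C, F, E, A, D, B

First, effective dates: A is treated as recorded Feb 8, 2023, the work-commencement date; D is treated as recorded Oct 10, 2023, the work-commencement date; E relates back to the deed date Nov 9, 2022.
By effective date: C (Jan 2, 2022), F (Jun 18, 2022), E (Nov 9, 2022), A (Feb 8, 2023), D (Oct 10, 2023), B (Feb 1, 2024).
D is already junior to C, so the subordination agreement changes nothing.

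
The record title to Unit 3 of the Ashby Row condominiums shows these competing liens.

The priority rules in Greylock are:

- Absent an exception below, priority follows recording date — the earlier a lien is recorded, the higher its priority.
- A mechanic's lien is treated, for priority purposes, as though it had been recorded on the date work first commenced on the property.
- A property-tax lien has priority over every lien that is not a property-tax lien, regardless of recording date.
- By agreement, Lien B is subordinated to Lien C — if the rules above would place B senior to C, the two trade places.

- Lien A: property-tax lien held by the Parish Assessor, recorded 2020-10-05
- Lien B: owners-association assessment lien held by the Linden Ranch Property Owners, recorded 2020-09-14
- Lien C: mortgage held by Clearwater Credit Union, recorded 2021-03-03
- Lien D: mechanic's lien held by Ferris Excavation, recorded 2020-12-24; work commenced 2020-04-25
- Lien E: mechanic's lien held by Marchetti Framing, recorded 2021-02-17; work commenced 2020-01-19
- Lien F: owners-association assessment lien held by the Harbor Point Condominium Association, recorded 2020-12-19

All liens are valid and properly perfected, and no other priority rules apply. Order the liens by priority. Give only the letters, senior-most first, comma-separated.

A, E, D, C, F, B

Effective dates: D is treated as recorded 2020-04-25, the work-commencement date; E relates back to 2020-01-19 (work commenced).
A, as a property-tax lien, has superpriority and ranks first.
Ordering the rest by effective date: E (2020-01-19), D (2020-04-25), B (2020-09-14), F (2020-12-19), C (2021-03-03).
B is senior to C before the subordination, so the two trade places.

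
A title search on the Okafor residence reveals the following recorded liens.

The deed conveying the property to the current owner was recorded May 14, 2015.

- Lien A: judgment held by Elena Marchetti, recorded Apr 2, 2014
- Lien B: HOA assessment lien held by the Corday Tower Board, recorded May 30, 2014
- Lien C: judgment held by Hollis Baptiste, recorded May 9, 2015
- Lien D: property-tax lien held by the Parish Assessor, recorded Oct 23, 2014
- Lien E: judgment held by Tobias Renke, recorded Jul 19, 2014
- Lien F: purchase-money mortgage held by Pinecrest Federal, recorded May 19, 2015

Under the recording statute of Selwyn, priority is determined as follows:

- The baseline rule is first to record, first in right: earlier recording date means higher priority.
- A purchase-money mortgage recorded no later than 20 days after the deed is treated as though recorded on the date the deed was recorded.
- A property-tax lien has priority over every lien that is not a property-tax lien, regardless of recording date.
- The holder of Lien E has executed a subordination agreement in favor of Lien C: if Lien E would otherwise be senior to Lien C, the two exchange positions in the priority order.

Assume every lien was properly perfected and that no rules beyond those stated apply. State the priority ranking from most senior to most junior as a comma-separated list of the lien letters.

First, effective dates: F's effective date is the deed date, May 14, 2015.
D, as a property-tax lien, has superpriority and ranks first.
Remaining liens by effective date: A (Apr 2, 2014), B (May 30, 2014), E (Jul 19, 2014), C (May 9, 2015), F (May 14, 2015).
Because E would otherwise rank above C, the subordination swaps them.

D, A, B, C, E, F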